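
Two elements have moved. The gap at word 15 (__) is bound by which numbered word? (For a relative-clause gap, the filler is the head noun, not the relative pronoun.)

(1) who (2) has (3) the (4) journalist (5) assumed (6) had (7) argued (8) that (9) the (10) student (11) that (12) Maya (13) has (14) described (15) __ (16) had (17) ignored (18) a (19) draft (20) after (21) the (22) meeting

10

The marked gap is inside the relative clause, the direct object of "described".
Its filler is the head noun "student" (via "that"), at word 10.
(The other dependency links word 1 to a gap after word 5.)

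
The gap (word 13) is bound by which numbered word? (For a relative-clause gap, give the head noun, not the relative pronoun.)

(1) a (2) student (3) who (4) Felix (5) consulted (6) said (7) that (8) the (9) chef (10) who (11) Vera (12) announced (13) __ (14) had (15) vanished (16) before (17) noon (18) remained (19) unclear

The gap at 13 is the subject of "vanished", inside a relative clause.
The relative pronoun is "who" (word 10); it is bound by the head noun immediately before it.
Its filler is the head noun "chef", at word 9.

9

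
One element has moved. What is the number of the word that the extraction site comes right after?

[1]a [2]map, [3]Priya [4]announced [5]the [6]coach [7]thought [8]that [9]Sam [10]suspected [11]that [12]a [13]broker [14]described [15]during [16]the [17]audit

14

The displaced element is "a map" (word 2).
It is linked across 3 clause boundaries (Ø → that → that).
It functions as the direct object of "described", so the gap sits immediately after word 14 ("described").
Base order: Priya announced the coach thought that Sam suspected that a broker described a map during the audit.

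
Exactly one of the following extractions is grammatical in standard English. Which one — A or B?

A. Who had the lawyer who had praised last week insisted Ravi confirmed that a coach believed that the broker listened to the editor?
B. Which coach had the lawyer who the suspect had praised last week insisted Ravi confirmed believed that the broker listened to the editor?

B

In A, the wh-phrase is extracted from inside a complex-NP island (relative clause) (introduced by "who"), which blocks movement.
In B, the extraction path crosses only that-complement boundaries, which are transparent.
So B is grammatical.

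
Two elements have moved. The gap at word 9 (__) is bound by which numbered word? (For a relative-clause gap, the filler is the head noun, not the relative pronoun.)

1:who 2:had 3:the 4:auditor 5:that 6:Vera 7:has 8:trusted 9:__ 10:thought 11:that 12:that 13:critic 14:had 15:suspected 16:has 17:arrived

4

The marked gap is inside the relative clause, the direct object of "trusted".
Its filler is the head noun "auditor" (via "that"), at word 4.
(The other dependency links word 1 to a gap after word 15.)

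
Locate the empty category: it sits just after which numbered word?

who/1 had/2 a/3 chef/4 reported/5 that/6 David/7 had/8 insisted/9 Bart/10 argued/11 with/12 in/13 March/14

The displaced element is "who" (word 1).
It is linked across 2 clause boundaries (that → Ø).
It functions as the object of the preposition "with" of "argued", so the gap sits immediately after word 12 ("with").
Base order: A chef had reported that David had insisted Bart argued with who in March.

12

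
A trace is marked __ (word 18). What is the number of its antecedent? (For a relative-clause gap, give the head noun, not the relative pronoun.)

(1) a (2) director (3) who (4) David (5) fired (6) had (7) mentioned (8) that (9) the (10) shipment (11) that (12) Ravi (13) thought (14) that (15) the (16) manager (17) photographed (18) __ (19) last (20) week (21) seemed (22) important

10

The gap at 18 is the object of "photographed", inside a relative clause.
The relative pronoun is "that" (word 11); it is bound by the head noun immediately before it.
Its filler is the head noun "shipment", at word 10.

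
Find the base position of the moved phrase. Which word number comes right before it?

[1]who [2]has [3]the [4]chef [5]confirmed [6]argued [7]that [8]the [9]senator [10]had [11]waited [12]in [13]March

5

The displaced element is "who" (word 1).
It is linked across 1 clause boundary (Ø).
It functions as the subject of "argued", so the gap sits immediately after word 5 ("confirmed").
Base order: The chef has confirmed who argued that the senator had waited in March.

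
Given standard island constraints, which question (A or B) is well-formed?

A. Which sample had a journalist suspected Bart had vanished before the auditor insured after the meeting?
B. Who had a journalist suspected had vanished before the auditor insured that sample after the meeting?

B

In A, the wh-phrase is extracted from inside an adjunct island (introduced by "before"), which blocks movement.
In B, the extraction path crosses only that-complement boundaries, which are transparent.
So B is grammatical.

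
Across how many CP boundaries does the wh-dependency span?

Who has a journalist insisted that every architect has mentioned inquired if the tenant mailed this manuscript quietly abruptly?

2

"who" is extracted from the subject of "inquired".
Boundaries crossed, outermost first: [that], [Ø] — 2 in total.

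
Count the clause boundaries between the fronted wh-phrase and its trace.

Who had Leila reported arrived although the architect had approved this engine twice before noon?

1

"who" is extracted from the subject of "arrived".
Boundaries crossed, outermost first: [Ø] — 1 in total.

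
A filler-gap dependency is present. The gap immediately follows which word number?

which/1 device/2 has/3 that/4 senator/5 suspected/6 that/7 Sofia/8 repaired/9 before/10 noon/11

The displaced element is "which device" (word 2).
It is linked across 1 clause boundary (that).
It functions as the direct object of "repaired", so the gap sits immediately after word 9 ("repaired").
Base order: That senator has suspected that Sofia repaired which device before noon.

9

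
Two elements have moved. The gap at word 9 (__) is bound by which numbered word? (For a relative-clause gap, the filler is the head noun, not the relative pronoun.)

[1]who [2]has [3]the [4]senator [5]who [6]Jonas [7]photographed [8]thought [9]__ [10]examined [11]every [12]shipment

1

The marked gap is the subject of "examined".
Its filler is the fronted wh-phrase "who", at word 1.
(The other dependency links word 4 to a gap after word 7.)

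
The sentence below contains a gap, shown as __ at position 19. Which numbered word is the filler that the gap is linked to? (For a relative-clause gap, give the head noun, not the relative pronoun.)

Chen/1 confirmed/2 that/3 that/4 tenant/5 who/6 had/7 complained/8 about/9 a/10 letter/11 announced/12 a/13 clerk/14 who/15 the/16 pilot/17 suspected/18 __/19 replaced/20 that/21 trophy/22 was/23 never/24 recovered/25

14

The gap at 19 is the subject of "replaced", inside a relative clause.
The relative pronoun is "who" (word 15); it is bound by the head noun immediately before it.
Its filler is the head noun "clerk", at word 14.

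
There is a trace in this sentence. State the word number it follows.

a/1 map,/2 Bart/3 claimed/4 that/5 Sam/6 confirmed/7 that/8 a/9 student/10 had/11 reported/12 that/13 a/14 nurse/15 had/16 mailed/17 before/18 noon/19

17

The displaced element is "a map" (word 2).
It is linked across 3 clause boundaries (that → that → that).
It functions as the direct object of "mailed", so the gap sits immediately after word 17 ("mailed").
Base order: Bart claimed that Sam confirmed that a student had reported that a nurse had mailed a map before noon.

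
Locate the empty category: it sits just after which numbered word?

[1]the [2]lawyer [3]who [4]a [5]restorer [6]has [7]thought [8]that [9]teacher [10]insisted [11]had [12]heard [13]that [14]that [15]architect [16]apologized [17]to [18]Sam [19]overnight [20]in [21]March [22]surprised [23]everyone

10

The displaced element is "the lawyer" (word 2).
It is linked across 2 clause boundaries (Ø → Ø).
It functions as the subject of "heard", so the gap sits immediately after word 10 ("insisted").
Base order: A restorer has thought that teacher insisted that the lawyer had heard that that architect apologized to Sam overnight in March.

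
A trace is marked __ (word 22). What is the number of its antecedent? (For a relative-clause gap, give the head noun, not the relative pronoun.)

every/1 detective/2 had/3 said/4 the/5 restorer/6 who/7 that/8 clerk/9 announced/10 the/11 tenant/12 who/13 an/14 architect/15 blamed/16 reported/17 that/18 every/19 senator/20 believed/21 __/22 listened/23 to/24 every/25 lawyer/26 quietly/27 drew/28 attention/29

6

The gap at 22 is the subject of "listened", inside a relative clause.
The relative pronoun is "who" (word 7); it is bound by the head noun immediately before it.
Its filler is the head noun "restorer", at word 6.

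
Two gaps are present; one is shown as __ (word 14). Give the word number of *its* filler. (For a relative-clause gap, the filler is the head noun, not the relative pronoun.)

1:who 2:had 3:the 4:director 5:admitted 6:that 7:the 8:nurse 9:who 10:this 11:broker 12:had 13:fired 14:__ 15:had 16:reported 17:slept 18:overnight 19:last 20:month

The marked gap is inside the relative clause, the direct object of "fired".
Its filler is the head noun "nurse" (via "who"), at word 8.
(The other dependency links word 1 to a gap after word 16.)

8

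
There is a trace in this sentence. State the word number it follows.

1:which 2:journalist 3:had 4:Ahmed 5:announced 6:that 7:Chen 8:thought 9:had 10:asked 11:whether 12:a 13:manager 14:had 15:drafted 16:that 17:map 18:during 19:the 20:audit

8

The displaced element is "which journalist" (word 2).
It is linked across 2 clause boundaries (that → Ø).
It functions as the subject of "asked", so the gap sits immediately after word 8 ("thought").
Base order: Ahmed had announced that Chen thought that which journalist had asked whether a manager had drafted that map during the audit.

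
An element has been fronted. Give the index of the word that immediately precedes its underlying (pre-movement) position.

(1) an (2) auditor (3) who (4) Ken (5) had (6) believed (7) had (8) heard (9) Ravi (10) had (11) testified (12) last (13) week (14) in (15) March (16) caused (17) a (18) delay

The displaced element is "an auditor" (word 2).
It is linked across 1 clause boundary (Ø).
It functions as the subject of "heard", so the gap sits immediately after word 6 ("believed").
Base order: Ken had believed that an auditor had heard Ravi had testified last week in March.

6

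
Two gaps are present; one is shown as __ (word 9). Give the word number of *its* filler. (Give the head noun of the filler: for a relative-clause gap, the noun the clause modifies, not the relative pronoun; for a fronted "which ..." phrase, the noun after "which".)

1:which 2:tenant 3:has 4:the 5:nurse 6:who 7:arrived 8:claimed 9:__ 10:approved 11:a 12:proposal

The marked gap is the subject of "approved".
Its filler is the fronted wh-phrase "which tenant", at word 2.
(The other dependency links word 5 to a gap after word 6.)

2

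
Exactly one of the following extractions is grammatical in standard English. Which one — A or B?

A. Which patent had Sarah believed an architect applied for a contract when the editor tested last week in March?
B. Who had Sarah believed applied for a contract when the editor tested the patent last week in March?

In A, the wh-phrase is extracted from inside an adjunct island (introduced by "when"), which blocks movement.
In B, the extraction path crosses only that-complement boundaries, which are transparent.
So B is grammatical.

B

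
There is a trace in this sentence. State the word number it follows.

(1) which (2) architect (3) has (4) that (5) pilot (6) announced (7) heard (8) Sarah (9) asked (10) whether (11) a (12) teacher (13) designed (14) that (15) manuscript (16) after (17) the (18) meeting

6

The displaced element is "which architect" (word 2).
It is linked across 1 clause boundary (Ø).
It functions as the subject of "heard", so the gap sits immediately after word 6 ("announced").
Base order: That pilot has announced that which architect heard Sarah asked whether a teacher designed that manuscript after the meeting.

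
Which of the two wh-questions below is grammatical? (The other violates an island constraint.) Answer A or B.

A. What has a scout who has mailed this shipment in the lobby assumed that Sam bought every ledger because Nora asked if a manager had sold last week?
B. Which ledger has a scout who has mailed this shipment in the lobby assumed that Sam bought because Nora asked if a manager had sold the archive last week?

B

In A, the wh-phrase is extracted from inside an adjunct island (introduced by "because"), which blocks movement.
In B, the extraction path crosses only that-complement boundaries, which are transparent.
So B is grammatical.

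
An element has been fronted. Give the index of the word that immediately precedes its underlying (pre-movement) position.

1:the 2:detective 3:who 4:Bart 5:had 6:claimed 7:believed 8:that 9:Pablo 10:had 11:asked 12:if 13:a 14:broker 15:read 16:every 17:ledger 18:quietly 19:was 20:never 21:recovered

The displaced element is "the detective" (word 2).
It is linked across 1 clause boundary (Ø).
It functions as the subject of "believed", so the gap sits immediately after word 6 ("claimed").
Base order: Bart had claimed the detective believed that Pablo had asked if a broker read every ledger quietly.

6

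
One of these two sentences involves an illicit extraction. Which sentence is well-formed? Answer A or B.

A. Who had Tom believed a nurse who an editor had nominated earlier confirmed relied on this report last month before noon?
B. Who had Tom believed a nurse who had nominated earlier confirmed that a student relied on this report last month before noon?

A

In B, the wh-phrase is extracted from inside a complex-NP island (relative clause) (introduced by "who"), which blocks movement.
In A, the extraction path crosses only that-complement boundaries, which are transparent.
So A is grammatical.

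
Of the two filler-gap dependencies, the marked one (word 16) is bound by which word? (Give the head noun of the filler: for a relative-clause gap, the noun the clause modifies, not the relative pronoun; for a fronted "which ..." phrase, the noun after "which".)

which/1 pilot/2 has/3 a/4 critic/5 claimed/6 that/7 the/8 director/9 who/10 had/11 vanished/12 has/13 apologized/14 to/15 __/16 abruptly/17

The marked gap is the object of the preposition "to" of "apologized".
Its filler is the fronted wh-phrase "which pilot", at word 2.
(The other dependency links word 9 to a gap after word 10.)

2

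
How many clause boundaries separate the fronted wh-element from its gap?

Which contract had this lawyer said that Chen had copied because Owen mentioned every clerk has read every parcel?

1

"which contract" is extracted from the object of "copied".
Boundaries crossed, outermost first: [that] — 1 in total.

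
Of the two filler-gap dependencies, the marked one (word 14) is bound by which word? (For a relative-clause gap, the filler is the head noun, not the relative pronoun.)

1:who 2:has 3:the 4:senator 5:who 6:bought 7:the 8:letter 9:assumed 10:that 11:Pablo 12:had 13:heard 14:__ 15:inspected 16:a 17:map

The marked gap is the subject of "inspected".
Its filler is the fronted wh-phrase "who", at word 1.
(The other dependency links word 4 to a gap after word 5.)

1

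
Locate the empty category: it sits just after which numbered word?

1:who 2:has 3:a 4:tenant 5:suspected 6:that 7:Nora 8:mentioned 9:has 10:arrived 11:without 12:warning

8

The displaced element is "who" (word 1).
It is linked across 2 clause boundaries (that → Ø).
It functions as the subject of "arrived", so the gap sits immediately after word 8 ("mentioned").
Base order: A tenant has suspected that Nora mentioned who has arrived without warning.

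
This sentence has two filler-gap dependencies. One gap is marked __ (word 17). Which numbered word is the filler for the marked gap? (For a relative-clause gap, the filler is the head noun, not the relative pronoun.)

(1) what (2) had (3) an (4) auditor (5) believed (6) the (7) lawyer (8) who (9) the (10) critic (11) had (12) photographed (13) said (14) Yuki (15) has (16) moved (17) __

1

The marked gap is the direct object of "moved".
Its filler is the fronted wh-phrase "what", at word 1.
(The other dependency links word 7 to a gap after word 12.)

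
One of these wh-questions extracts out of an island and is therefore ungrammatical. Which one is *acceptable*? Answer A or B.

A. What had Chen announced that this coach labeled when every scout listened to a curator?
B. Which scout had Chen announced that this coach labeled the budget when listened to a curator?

A

In B, the wh-phrase is extracted from inside an adjunct island (introduced by "when"), which blocks movement.
In A, the extraction path crosses only that-complement boundaries, which are transparent.
So A is grammatical.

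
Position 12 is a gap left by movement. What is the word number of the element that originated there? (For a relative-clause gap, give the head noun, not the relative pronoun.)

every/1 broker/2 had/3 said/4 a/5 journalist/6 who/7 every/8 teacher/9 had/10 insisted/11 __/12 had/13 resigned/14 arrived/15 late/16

The gap at 12 is the subject of "resigned", inside a relative clause.
The relative pronoun is "who" (word 7); it is bound by the head noun immediately before it.
Its filler is the head noun "journalist", at word 6.

6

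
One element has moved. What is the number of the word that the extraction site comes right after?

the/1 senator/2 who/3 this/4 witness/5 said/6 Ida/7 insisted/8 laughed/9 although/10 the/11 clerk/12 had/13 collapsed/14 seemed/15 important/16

8

The displaced element is "the senator" (word 2).
It is linked across 2 clause boundaries (Ø → Ø).
It functions as the subject of "laughed", so the gap sits immediately after word 8 ("insisted").
Base order: This witness said Ida insisted the senator laughed although the clerk had collapsed.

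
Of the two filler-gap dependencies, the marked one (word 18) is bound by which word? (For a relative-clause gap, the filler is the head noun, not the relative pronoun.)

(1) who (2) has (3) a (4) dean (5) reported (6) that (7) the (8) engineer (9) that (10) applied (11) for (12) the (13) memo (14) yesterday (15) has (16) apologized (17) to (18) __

The marked gap is the object of the preposition "to" of "apologized".
Its filler is the fronted wh-phrase "who", at word 1.
(The other dependency links word 8 to a gap after word 9.)

1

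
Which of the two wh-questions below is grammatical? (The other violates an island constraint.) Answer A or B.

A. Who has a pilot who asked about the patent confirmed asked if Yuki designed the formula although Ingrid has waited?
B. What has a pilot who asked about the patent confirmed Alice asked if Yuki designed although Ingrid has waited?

In B, the wh-phrase is extracted from inside a wh-island (introduced by "if"), which blocks movement.
In A, the extraction path crosses only that-complement boundaries, which are transparent.
So A is grammatical.

A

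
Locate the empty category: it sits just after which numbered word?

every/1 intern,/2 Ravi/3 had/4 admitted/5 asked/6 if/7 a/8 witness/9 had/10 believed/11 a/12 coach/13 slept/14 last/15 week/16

The displaced element is "every intern" (word 2).
It is linked across 1 clause boundary (Ø).
It functions as the subject of "asked", so the gap sits immediately after word 5 ("admitted").
Base order: Ravi had admitted that every intern asked if a witness had believed a coach slept last week.

5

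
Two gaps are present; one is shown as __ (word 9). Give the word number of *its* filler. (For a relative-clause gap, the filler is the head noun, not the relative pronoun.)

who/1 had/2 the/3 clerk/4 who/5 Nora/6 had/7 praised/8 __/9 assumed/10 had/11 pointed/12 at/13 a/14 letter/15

The marked gap is inside the relative clause, the direct object of "praised".
Its filler is the head noun "clerk" (via "who"), at word 4.
(The other dependency links word 1 to a gap after word 10.)

4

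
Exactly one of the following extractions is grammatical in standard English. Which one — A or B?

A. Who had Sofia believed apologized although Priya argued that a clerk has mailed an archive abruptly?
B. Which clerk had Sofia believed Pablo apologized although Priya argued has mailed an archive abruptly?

A

In B, the wh-phrase is extracted from inside an adjunct island (introduced by "although"), which blocks movement.
In A, the extraction path crosses only that-complement boundaries, which are transparent.
So A is grammatical.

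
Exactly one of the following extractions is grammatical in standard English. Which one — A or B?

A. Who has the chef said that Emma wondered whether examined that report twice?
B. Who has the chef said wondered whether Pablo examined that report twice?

In A, the wh-phrase is extracted from inside a wh-island (introduced by "whether"), which blocks movement.
In B, the extraction path crosses only that-complement boundaries, which are transparent.
So B is grammatical.

B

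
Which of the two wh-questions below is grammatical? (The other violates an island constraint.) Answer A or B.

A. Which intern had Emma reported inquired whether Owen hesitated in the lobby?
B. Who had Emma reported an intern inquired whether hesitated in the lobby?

In B, the wh-phrase is extracted from inside a wh-island (introduced by "whether"), which blocks movement.
In A, the extraction path crosses only that-complement boundaries, which are transparent.
So A is grammatical.

A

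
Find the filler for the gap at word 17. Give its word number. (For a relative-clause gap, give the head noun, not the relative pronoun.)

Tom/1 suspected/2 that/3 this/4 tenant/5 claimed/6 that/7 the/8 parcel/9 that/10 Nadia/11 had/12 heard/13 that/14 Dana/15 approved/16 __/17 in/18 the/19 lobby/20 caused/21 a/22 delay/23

9

The gap at 17 is the object of "approved", inside a relative clause.
The relative pronoun is "that" (word 10); it is bound by the head noun immediately before it.
Its filler is the head noun "parcel", at word 9.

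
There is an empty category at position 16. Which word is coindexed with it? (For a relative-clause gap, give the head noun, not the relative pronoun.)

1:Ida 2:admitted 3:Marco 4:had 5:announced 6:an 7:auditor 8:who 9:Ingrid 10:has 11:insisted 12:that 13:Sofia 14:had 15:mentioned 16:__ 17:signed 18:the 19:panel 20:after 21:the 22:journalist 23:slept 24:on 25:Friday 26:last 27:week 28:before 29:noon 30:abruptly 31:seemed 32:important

7

The gap at 16 is the subject of "signed", inside a relative clause.
The relative pronoun is "who" (word 8); it is bound by the head noun immediately before it.
Its filler is the head noun "auditor", at word 7.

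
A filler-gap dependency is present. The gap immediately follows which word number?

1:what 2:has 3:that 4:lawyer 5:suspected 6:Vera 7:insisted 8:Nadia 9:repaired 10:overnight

The displaced element is "what" (word 1).
It is linked across 2 clause boundaries (Ø → Ø).
It functions as the direct object of "repaired", so the gap sits immediately after word 9 ("repaired").
Base order: That lawyer has suspected Vera insisted Nadia repaired what overnight.

9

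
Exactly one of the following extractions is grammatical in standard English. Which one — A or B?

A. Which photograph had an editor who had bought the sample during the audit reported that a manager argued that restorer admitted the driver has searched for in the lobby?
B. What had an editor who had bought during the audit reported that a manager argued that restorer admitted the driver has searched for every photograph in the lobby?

A

In B, the wh-phrase is extracted from inside a complex-NP island (relative clause) (introduced by "who"), which blocks movement.
In A, the extraction path crosses only that-complement boundaries, which are transparent.
So A is grammatical.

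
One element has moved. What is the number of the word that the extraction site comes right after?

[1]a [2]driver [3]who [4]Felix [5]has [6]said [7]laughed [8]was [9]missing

6

The displaced element is "a driver" (word 2).
It is linked across 1 clause boundary (Ø).
It functions as the subject of "laughed", so the gap sits immediately after word 6 ("said").
Base order: Felix has said that a driver laughed.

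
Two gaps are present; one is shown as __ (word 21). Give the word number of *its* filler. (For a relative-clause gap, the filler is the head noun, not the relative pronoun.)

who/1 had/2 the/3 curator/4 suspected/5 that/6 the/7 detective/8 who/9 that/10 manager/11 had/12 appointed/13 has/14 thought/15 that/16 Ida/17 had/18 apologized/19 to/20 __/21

The marked gap is the object of the preposition "to" of "apologized".
Its filler is the fronted wh-phrase "who", at word 1.
(The other dependency links word 8 to a gap after word 13.)

1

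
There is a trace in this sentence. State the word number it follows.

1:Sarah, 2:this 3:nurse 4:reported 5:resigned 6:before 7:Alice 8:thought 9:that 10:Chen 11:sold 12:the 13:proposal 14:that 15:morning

4

The displaced element is "Sarah" (word 1).
It is linked across 1 clause boundary (Ø).
It functions as the subject of "resigned", so the gap sits immediately after word 4 ("reported").
Base order: This nurse reported that Sarah resigned before Alice thought that Chen sold the proposal that morning.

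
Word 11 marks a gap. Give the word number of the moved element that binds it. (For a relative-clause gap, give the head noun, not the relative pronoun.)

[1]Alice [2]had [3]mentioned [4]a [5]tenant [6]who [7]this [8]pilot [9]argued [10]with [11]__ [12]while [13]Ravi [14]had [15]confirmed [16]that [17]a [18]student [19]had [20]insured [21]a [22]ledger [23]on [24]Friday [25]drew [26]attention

The gap at 11 is the prepositional object of "argued", inside a relative clause.
The relative pronoun is "who" (word 6); it is bound by the head noun immediately before it.
Its filler is the head noun "tenant", at word 5.

5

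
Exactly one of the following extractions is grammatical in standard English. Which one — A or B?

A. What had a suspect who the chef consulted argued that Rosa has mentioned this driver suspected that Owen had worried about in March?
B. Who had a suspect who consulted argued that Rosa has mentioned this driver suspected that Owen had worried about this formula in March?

A

In B, the wh-phrase is extracted from inside a complex-NP island (relative clause) (introduced by "who"), which blocks movement.
In A, the extraction path crosses only that-complement boundaries, which are transparent.
So A is grammatical.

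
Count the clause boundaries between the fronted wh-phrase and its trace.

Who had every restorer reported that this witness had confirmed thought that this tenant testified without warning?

"who" is extracted from the subject of "thought".
Boundaries crossed, outermost first: [that], [Ø] — 2 in total.

2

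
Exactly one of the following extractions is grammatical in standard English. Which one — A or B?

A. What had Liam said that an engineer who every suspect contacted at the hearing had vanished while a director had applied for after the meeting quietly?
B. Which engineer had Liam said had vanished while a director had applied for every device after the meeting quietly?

In A, the wh-phrase is extracted from inside an adjunct island (introduced by "while"), which blocks movement.
In B, the extraction path crosses only that-complement boundaries, which are transparent.
So B is grammatical.

B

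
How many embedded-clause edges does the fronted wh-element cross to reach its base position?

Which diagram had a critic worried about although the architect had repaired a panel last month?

0

"which diagram" originates inside the matrix clause — no clause boundary is crossed.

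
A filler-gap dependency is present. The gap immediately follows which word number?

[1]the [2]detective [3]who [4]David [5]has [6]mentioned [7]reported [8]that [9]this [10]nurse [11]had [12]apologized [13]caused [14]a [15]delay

6

The displaced element is "the detective" (word 2).
It is linked across 1 clause boundary (Ø).
It functions as the subject of "reported", so the gap sits immediately after word 6 ("mentioned").
Base order: David has mentioned the detective reported that this nurse had apologized.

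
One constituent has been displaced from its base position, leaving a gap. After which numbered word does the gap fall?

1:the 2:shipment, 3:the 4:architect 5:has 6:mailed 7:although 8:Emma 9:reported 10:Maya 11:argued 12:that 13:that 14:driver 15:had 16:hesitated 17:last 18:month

6

The displaced element is "the shipment" (word 2).
It functions as the direct object of "mailed", so the gap sits immediately after word 6 ("mailed").
Base order: The architect has mailed the shipment although Emma reported Maya argued that that driver had hesitated last month.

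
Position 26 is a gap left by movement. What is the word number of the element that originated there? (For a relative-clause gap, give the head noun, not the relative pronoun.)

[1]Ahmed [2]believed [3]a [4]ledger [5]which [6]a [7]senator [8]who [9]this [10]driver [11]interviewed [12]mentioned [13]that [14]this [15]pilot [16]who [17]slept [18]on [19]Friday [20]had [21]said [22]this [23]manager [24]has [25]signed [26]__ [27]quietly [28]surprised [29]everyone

The gap at 26 is the object of "signed", inside a relative clause.
The relative pronoun is "which" (word 5); it is bound by the head noun immediately before it.
Its filler is the head noun "ledger", at word 4.

4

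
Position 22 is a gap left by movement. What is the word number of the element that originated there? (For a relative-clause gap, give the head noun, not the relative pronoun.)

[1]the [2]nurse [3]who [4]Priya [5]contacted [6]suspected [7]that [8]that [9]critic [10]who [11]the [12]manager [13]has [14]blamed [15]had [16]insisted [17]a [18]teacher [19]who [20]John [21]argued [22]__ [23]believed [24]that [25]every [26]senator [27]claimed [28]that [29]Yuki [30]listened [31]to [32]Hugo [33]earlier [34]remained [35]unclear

The gap at 22 is the subject of "believed", inside a relative clause.
The relative pronoun is "who" (word 19); it is bound by the head noun immediately before it.
Its filler is the head noun "teacher", at word 18.

18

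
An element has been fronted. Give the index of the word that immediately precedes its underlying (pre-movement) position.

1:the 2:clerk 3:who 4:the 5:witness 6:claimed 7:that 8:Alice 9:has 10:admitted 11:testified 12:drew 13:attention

10

The displaced element is "the clerk" (word 2).
It is linked across 2 clause boundaries (that → Ø).
It functions as the subject of "testified", so the gap sits immediately after word 10 ("admitted").
Base order: The witness claimed that Alice has admitted that the clerk testified.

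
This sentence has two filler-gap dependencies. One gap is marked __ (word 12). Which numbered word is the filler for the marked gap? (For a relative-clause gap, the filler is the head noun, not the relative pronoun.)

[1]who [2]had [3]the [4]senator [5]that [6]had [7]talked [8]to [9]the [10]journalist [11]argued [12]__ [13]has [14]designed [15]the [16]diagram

The marked gap is the subject of "designed".
Its filler is the fronted wh-phrase "who", at word 1.
(The other dependency links word 4 to a gap after word 5.)

1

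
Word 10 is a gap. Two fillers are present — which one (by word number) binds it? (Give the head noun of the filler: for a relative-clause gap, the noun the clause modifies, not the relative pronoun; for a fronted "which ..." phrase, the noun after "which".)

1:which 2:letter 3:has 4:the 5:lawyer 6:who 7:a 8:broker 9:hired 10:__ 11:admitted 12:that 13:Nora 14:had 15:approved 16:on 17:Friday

5

The marked gap is inside the relative clause, the direct object of "hired".
Its filler is the head noun "lawyer" (via "who"), at word 5.
(The other dependency links word 2 to a gap after word 15.)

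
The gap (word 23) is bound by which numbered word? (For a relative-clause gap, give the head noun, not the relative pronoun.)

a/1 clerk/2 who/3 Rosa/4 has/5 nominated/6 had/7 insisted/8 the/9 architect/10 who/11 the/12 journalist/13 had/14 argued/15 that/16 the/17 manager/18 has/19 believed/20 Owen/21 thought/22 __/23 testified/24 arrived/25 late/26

The gap at 23 is the subject of "testified", inside a relative clause.
The relative pronoun is "who" (word 11); it is bound by the head noun immediately before it.
Its filler is the head noun "architect", at word 10.

10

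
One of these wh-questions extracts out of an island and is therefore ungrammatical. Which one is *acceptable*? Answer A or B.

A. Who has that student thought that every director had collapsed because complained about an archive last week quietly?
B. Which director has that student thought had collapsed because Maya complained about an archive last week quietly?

B

In A, the wh-phrase is extracted from inside an adjunct island (introduced by "because"), which blocks movement.
In B, the extraction path crosses only that-complement boundaries, which are transparent.
So B is grammatical.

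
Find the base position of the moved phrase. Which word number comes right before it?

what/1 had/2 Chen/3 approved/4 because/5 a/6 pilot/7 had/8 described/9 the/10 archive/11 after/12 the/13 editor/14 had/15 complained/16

The displaced element is "what" (word 1).
It functions as the direct object of "approved", so the gap sits immediately after word 4 ("approved").
Base order: Chen had approved what because a pilot had described the archive after the editor had complained.

4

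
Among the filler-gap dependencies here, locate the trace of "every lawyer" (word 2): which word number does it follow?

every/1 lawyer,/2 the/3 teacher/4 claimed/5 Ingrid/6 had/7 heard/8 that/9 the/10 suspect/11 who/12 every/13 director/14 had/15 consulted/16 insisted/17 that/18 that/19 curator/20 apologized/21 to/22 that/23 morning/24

The displaced element is "every lawyer" (word 2).
It is linked across 3 clause boundaries (Ø → that → that).
It functions as the object of the preposition "to" of "apologized", so the gap sits immediately after word 22 ("to").
Base order: The teacher claimed Ingrid had heard that the suspect who every director had consulted insisted that that curator apologized to every lawyer that morning.

22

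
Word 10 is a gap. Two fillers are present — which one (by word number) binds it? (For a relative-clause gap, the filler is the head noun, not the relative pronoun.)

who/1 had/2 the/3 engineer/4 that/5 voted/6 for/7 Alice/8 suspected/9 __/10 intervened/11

1

The marked gap is the subject of "intervened".
Its filler is the fronted wh-phrase "who", at word 1.
(The other dependency links word 4 to a gap after word 5.)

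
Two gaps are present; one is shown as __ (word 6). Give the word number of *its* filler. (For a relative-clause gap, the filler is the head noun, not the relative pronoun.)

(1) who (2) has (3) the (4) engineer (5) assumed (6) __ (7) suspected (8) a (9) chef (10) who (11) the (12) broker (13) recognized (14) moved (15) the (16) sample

The marked gap is the subject of "suspected".
Its filler is the fronted wh-phrase "who", at word 1.
(The other dependency links word 9 to a gap after word 13.)

1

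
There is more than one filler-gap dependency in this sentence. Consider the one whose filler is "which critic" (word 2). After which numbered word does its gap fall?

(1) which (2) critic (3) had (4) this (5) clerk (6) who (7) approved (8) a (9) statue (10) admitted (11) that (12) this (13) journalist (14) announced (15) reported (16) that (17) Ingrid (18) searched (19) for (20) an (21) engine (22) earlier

The displaced element is "which critic" (word 2).
It is linked across 2 clause boundaries (that → Ø).
It functions as the subject of "reported", so the gap sits immediately after word 14 ("announced").
Base order: This clerk who approved a statue had admitted that this journalist announced that which critic reported that Ingrid searched for an engine earlier.

14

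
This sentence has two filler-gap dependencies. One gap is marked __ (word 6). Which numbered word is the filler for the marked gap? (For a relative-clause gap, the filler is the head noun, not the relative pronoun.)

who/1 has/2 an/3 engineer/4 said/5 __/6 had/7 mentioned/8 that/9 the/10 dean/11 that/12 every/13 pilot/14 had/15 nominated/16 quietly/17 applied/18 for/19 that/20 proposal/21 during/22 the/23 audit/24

The marked gap is the subject of "mentioned".
Its filler is the fronted wh-phrase "who", at word 1.
(The other dependency links word 11 to a gap after word 16.)

1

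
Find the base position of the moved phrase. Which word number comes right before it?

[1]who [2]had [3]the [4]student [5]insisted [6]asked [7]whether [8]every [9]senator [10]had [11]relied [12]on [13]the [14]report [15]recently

5

The displaced element is "who" (word 1).
It is linked across 1 clause boundary (Ø).
It functions as the subject of "asked", so the gap sits immediately after word 5 ("insisted").
Base order: The student had insisted that who asked whether every senator had relied on the report recently.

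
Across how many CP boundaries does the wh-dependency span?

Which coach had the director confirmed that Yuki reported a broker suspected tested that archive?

"which coach" is extracted from the subject of "tested".
Boundaries crossed, outermost first: [that], [Ø], [Ø] — 3 in total.

3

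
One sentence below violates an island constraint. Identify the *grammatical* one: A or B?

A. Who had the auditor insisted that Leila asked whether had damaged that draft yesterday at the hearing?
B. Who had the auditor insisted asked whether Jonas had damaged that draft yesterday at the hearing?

B

In A, the wh-phrase is extracted from inside a wh-island (introduced by "whether"), which blocks movement.
In B, the extraction path crosses only that-complement boundaries, which are transparent.
So B is grammatical.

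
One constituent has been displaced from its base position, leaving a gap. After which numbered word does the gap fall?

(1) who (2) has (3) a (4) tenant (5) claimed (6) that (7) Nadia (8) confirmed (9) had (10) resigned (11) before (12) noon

The displaced element is "who" (word 1).
It is linked across 2 clause boundaries (that → Ø).
It functions as the subject of "resigned", so the gap sits immediately after word 8 ("confirmed").
Base order: A tenant has claimed that Nadia confirmed that who had resigned before noon.

8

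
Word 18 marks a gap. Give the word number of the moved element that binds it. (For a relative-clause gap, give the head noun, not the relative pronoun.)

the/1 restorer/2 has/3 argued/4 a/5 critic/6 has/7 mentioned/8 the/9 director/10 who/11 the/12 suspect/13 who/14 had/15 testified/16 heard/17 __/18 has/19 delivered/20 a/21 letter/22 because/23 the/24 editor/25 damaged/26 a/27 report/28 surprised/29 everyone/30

10

The gap at 18 is the subject of "delivered", inside a relative clause.
The relative pronoun is "who" (word 11); it is bound by the head noun immediately before it.
Its filler is the head noun "director", at word 10.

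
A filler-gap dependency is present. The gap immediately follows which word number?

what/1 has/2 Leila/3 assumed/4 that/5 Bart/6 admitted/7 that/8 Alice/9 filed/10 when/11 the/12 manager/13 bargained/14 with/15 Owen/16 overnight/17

The displaced element is "what" (word 1).
It is linked across 2 clause boundaries (that → that).
It functions as the direct object of "filed", so the gap sits immediately after word 10 ("filed").
Base order: Leila has assumed that Bart admitted that Alice filed what when the manager bargained with Owen overnight.

10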